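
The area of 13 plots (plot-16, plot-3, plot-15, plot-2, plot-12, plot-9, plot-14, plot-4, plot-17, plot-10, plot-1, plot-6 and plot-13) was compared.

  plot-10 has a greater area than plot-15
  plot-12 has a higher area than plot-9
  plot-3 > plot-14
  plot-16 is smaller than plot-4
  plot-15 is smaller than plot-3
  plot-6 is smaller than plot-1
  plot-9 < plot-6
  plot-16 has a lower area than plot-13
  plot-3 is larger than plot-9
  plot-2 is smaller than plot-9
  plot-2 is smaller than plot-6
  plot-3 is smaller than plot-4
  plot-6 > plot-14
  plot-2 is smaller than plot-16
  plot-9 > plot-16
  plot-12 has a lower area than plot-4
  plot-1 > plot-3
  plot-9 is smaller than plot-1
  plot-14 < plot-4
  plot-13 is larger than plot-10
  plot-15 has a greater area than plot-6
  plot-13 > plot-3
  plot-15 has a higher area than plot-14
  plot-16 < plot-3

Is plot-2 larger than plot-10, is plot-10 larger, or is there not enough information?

plot-10

plot-2 < plot-16 and plot-16 < plot-9 give plot-2 < plot-9.
Then plot-9 < plot-6 extends the chain to plot-6.
Then plot-6 < plot-15 extends the chain to plot-15.
Then plot-15 < plot-10 extends the chain to plot-10.
So plot-10 is larger.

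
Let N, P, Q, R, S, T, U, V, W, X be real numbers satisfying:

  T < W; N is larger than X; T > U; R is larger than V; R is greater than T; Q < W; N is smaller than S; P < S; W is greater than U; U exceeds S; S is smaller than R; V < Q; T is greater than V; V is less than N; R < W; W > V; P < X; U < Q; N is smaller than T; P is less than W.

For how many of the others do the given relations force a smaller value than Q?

6

The elements the relations force below Q are V, P, X, N, S, U — no chain reaches any other.
That is 6.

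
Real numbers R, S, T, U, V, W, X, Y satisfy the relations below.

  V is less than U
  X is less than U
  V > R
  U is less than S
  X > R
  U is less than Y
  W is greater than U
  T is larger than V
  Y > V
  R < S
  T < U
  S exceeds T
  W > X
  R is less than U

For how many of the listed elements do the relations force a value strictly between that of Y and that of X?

1

Chaining upward from X reaches: U, S, W.
Chaining downward from Y reaches: R, V, T, U.
Strictly between X and Y are those in both lists: U — 1 element.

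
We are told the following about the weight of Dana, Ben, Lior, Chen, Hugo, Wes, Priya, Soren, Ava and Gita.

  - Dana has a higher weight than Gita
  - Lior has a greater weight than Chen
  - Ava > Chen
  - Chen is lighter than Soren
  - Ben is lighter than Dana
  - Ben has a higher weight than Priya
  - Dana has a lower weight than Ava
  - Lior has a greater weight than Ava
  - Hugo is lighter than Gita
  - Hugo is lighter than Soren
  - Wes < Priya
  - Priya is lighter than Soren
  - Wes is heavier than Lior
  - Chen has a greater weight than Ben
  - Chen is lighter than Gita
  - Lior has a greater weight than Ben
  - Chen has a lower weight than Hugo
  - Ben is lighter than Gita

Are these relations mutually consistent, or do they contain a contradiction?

inconsistent

We have Priya < Ben stated directly, yet also Ben < Chen < Hugo < Gita < Dana < Ava < Lior < Wes < Priya by chaining the others — so Ben < Priya. Contradiction.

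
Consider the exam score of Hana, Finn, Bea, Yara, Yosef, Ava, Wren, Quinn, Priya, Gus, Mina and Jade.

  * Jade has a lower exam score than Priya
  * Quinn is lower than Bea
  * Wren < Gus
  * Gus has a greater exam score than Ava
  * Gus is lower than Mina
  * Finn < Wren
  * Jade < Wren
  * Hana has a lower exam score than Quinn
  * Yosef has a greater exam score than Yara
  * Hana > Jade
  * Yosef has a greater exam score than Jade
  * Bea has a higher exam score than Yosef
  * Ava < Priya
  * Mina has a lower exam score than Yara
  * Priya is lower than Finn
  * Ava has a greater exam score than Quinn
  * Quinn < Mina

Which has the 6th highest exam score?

Wren

Piecing the relations together gives one ordering: Jade < Hana < Quinn < Ava < Priya < Finn < Wren < Gus < Mina < Yara < Yosef < Bea.
Counting 6 from the largest end gives Wren.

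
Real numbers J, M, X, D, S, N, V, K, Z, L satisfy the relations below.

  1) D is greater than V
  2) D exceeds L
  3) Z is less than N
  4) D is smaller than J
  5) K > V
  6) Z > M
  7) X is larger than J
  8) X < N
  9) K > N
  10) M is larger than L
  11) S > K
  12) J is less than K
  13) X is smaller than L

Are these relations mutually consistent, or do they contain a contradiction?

Chaining the given relations yields D < J < X < L, so D < L. But one relation states L < D. These cannot both hold.

inconsistent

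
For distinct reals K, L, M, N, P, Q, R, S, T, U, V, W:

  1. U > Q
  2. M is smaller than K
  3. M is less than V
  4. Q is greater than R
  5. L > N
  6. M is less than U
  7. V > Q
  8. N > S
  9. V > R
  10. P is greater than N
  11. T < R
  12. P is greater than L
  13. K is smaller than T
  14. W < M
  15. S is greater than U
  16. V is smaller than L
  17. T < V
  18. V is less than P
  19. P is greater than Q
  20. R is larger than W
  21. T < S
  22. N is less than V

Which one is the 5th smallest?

R

Piecing the relations together gives one ordering: W < M < K < T < R < Q < U < S < N < V < L < P.
The 5th smallest is R.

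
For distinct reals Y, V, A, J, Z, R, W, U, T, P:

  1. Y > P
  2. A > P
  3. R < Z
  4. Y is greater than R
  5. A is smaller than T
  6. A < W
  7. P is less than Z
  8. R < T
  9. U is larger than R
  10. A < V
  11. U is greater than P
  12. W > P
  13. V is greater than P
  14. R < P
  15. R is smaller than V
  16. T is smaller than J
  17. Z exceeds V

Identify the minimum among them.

R

Chaining upward from R: directly above it, P, V, Y, Z, T, U; then A, W, J.
That covers every other element, and nothing is given below R, so R is the minimum.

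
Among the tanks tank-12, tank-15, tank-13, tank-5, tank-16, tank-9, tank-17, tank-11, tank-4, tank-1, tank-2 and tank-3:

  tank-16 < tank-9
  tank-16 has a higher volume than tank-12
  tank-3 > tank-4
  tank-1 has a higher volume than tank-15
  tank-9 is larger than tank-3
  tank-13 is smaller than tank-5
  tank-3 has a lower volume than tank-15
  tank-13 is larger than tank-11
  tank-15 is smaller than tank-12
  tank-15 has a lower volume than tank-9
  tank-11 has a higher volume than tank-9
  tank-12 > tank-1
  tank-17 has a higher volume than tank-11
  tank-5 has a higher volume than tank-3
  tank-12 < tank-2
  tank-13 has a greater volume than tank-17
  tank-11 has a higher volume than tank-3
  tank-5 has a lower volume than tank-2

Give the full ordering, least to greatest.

Nothing is placed below tank-4, so it is least; from there tank-4 < tank-3; tank-3 < tank-15; tank-15 < tank-1; tank-1 < tank-12; tank-12 < tank-16; tank-16 < tank-9; tank-9 < tank-11; tank-11 < tank-17; tank-17 < tank-13; tank-13 < tank-5; tank-5 < tank-2, each given directly.

tank-4 < tank-3 < tank-15 < tank-1 < tank-12 < tank-16 < tank-9 < tank-11 < tank-17 < tank-13 < tank-5 < tank-2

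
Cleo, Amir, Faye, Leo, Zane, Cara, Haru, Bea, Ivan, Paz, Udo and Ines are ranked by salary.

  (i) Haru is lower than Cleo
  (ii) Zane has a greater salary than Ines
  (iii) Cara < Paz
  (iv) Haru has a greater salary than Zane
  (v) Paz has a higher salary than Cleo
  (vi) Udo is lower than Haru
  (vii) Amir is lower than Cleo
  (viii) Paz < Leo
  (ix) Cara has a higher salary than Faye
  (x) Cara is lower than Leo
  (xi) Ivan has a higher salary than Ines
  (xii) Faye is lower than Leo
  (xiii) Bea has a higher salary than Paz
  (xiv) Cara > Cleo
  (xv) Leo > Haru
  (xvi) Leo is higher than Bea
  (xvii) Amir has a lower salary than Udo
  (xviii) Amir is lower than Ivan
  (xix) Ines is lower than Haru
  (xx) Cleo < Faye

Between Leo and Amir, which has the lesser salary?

Amir < Udo and Udo < Haru give Amir < Haru.
With Haru < Cleo: Amir < Udo < Haru < Cleo.
With Cleo < Cara: Amir < Udo < Haru < Cleo < Cara.
With Cara < Paz: Amir < Udo < Haru < Cleo < Cara < Paz.
Then Paz < Bea extends the chain to Bea.
Then Bea < Leo extends the chain to Leo.
So Amir < Leo; Amir is the lower of the two.

Amir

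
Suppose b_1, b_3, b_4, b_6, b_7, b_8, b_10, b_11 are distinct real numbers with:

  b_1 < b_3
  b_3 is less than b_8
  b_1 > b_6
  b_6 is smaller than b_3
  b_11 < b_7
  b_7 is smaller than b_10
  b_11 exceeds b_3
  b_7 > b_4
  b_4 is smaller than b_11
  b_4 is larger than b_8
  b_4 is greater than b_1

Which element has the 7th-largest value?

Chaining the given pairs: b_6 < b_1 < b_3 < b_8 < b_4 < b_11 < b_7 < b_10.
The 7th largest is b_1.

b_1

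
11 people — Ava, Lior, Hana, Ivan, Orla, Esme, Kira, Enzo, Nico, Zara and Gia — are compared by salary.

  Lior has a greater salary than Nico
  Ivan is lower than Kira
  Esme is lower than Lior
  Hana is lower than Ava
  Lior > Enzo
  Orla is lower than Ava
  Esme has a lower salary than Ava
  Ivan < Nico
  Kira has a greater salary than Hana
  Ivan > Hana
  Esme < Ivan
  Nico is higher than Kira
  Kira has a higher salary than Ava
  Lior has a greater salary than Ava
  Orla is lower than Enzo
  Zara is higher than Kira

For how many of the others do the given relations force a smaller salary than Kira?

The elements the relations force below Kira are Orla, Esme, Hana, Ava, Ivan — no chain reaches any other.
That is 5.

5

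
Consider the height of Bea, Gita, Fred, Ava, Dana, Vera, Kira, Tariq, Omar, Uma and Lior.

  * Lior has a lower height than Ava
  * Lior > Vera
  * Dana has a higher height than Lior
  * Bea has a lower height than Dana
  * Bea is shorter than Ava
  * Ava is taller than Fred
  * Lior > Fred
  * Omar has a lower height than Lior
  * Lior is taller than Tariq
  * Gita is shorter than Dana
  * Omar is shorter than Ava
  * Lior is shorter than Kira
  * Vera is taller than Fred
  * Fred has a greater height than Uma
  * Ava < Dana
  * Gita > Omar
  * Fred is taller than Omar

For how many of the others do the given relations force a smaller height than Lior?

5

The elements the relations force below Lior are Tariq, Uma, Omar, Fred, Vera — no chain reaches any other.
That is 5.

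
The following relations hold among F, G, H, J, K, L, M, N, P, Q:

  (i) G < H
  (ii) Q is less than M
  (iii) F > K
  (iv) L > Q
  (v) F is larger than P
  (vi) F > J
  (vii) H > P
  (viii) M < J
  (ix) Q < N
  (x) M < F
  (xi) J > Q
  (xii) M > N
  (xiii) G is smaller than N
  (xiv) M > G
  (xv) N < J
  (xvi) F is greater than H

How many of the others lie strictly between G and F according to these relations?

Chaining upward from G reaches: H, N, M, J.
Chaining downward from F reaches: P, Q, H, K, N, M, J.
Strictly between G and F are those in both lists: H, N, M, J — 4 elements.

4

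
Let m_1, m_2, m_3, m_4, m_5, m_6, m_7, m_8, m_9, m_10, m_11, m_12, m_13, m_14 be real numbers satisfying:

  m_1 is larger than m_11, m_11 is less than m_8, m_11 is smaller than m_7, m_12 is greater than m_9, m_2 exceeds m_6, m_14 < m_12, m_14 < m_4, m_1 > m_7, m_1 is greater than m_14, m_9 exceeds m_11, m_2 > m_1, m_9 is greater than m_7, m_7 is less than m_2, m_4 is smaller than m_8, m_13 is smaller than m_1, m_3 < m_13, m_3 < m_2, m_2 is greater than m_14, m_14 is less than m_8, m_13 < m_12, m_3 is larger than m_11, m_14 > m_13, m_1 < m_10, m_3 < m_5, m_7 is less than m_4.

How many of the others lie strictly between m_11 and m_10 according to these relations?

Chaining upward from m_11 reaches: m_3, m_7, m_13, m_14, m_9, m_5, m_4, m_1, m_12, m_2, m_8.
Chaining downward from m_10 reaches: m_3, m_7, m_13, m_14, m_1.
Strictly between m_11 and m_10 are those in both lists: m_3, m_7, m_13, m_14, m_1 — 5 elements.

5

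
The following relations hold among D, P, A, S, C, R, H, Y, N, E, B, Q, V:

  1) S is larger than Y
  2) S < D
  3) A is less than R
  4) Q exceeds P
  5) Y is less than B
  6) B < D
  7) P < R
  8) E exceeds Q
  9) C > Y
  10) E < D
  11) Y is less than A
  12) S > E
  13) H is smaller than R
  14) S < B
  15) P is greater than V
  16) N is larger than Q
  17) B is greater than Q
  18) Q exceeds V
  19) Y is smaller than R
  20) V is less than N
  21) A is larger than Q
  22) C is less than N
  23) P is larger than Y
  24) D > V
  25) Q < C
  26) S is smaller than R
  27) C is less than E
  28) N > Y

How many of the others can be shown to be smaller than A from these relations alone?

4

Directly below A: Y, Q.
One step further: V, P (4 so far).
Nothing else is reachable below A; 4 in all.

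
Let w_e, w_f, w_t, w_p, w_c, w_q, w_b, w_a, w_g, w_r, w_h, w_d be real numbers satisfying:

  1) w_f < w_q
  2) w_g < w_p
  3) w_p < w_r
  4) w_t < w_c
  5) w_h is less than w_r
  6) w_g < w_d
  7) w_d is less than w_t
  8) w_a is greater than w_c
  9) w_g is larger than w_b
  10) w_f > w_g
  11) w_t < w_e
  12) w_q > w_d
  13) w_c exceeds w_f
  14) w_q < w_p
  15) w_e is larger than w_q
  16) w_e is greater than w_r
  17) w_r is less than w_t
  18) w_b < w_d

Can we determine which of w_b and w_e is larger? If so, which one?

w_e

w_b < w_g and w_g < w_f give w_b < w_f.
Then w_f < w_q extends the chain to w_q.
Then w_q < w_p extends the chain to w_p.
Then w_p < w_r extends the chain to w_r.
Then w_r < w_e extends the chain to w_e.
So w_e is larger.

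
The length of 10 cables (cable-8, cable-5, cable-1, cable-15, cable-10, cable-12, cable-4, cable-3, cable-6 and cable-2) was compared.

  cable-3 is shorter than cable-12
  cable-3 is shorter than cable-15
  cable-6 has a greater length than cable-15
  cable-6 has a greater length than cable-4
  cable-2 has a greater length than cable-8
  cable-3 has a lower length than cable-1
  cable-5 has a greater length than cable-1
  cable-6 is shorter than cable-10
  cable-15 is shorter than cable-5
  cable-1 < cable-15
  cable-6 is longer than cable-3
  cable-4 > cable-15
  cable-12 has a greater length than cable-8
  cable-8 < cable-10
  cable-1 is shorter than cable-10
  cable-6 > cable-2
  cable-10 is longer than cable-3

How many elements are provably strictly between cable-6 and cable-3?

Chaining upward from cable-3 reaches: cable-1, cable-15, cable-4, cable-5, cable-12, cable-10.
Chaining downward from cable-6 reaches: cable-1, cable-8, cable-2, cable-15, cable-4.
Strictly between cable-3 and cable-6 are those in both lists: cable-1, cable-15, cable-4 — 3 elements.

3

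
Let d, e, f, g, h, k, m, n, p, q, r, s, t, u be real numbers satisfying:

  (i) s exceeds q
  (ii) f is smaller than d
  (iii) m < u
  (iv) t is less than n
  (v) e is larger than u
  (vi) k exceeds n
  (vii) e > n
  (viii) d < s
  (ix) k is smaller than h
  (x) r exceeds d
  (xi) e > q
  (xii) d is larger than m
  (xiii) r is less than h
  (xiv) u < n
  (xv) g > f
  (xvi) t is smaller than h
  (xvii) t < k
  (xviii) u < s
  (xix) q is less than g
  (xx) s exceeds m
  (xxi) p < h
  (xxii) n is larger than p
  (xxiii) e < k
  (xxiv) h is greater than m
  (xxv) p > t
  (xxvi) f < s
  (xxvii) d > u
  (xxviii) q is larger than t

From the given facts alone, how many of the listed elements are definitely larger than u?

Directly above u: d, n, s, e.
One step further: r, k (6 so far).
One step further: h (7 so far).
No other element is forced above u by the given relations, so the count is 7.

7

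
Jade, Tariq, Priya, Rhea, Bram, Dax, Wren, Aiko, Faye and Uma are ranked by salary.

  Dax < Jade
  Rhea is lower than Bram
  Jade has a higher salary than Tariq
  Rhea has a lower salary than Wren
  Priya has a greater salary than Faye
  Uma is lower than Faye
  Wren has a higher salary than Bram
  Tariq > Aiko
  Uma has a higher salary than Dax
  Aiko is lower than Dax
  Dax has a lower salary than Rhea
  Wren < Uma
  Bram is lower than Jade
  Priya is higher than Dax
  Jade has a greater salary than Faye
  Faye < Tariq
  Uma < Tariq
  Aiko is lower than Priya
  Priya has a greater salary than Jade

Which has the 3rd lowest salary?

Rhea

Piecing the relations together gives one ordering: Aiko < Dax < Rhea < Bram < Wren < Uma < Faye < Tariq < Jade < Priya.
Counting 3 from the smallest end gives Rhea.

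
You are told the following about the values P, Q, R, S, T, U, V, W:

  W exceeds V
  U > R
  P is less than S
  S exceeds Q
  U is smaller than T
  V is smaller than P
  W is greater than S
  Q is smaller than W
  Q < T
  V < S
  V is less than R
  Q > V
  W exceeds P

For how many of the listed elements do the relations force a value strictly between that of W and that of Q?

Chaining upward from Q reaches: S, T.
Chaining downward from W reaches: V, P, S.
Strictly between Q and W are those in both lists: S — 1 element.

1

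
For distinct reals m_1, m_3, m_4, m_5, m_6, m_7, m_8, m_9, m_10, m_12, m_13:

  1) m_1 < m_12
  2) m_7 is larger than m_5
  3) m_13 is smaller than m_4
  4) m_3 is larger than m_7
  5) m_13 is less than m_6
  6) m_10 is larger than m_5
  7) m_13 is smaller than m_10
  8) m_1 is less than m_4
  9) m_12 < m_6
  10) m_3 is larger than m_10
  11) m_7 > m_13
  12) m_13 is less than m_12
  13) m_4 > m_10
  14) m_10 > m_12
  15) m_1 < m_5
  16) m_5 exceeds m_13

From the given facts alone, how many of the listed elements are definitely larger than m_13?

The elements the relations force above m_13 are m_5, m_12, m_7, m_10, m_6, m_3, m_4 — no chain reaches any other.
That is 7.

7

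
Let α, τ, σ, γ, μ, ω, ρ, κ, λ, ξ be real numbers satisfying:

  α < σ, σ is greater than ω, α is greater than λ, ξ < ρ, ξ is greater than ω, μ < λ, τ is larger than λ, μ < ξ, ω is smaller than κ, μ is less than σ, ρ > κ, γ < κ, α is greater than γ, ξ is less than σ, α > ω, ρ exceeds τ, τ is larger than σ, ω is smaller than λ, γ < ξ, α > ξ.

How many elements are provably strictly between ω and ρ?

The relations place ω below ρ. An element lies strictly between them when it is forced above ω and also forced below ρ.
Above ω: {ξ, λ, α, σ, τ, κ}. Below ρ: {μ, γ, ξ, λ, α, σ, τ, κ}.
Intersection: {ξ, λ, α, σ, τ, κ} — 6.

6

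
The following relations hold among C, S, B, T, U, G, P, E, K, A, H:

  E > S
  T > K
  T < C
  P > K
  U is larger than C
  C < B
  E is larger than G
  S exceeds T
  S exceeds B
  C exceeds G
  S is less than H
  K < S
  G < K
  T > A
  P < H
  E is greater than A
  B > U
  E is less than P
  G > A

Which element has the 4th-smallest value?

T

Chaining the given pairs: A < G < K < T < C < U < B < S < E < P < H.
The 4th smallest is T.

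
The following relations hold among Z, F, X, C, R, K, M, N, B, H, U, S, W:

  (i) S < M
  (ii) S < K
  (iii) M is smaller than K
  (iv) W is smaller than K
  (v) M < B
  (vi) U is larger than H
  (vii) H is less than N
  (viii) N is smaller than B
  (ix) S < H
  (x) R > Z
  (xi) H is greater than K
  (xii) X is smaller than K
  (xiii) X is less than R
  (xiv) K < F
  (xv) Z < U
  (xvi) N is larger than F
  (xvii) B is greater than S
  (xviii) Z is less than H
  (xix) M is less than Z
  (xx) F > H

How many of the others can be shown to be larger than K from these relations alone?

From K the given relations immediately reach H, F.
From those, U, N — 4 in total.
From those, B — 5 in total.
No other element is forced above K by the given relations, so the count is 5.

5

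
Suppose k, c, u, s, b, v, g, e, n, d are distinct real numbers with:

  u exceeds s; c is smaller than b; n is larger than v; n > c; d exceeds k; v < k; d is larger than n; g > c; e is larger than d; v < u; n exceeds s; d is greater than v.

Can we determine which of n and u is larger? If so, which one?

Following every chain through n: above n we get d, e; below n we get c, v, s.
u is not reached, and no chain runs the other way from u to n.
So the given relations leave the order of n and u undetermined.

undetermined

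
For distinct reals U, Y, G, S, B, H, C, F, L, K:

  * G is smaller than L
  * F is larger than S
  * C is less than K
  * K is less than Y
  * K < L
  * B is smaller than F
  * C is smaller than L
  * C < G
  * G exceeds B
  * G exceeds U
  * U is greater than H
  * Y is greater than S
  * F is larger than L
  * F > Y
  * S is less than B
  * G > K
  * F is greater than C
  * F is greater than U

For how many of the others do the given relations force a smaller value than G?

The elements the relations force below G are C, S, B, K, H, U — no chain reaches any other.
That is 6.

6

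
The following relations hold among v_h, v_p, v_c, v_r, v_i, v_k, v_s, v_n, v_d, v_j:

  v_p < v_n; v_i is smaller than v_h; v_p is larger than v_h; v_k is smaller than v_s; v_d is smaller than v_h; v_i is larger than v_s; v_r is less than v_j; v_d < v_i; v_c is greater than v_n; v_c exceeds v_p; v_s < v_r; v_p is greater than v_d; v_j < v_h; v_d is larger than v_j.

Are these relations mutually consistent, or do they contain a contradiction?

The single ordering v_k < v_s < v_r < v_j < v_d < v_i < v_h < v_p < v_n < v_c satisfies every listed relation, so no contradiction arises.

consistent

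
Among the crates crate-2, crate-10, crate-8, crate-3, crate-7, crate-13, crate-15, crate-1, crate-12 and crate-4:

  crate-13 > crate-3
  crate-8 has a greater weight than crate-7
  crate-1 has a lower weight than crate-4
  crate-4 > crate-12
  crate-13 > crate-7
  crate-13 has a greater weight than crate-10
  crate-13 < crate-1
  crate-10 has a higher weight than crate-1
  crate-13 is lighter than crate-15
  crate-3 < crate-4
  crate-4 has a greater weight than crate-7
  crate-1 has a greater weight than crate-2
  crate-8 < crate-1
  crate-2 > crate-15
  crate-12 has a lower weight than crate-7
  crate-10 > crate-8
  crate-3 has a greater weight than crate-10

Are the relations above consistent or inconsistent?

inconsistent

Chaining the given relations yields crate-10 < crate-3 < crate-13 < crate-15 < crate-2 < crate-1, so crate-10 < crate-1. But one relation states crate-1 < crate-10. These cannot both hold.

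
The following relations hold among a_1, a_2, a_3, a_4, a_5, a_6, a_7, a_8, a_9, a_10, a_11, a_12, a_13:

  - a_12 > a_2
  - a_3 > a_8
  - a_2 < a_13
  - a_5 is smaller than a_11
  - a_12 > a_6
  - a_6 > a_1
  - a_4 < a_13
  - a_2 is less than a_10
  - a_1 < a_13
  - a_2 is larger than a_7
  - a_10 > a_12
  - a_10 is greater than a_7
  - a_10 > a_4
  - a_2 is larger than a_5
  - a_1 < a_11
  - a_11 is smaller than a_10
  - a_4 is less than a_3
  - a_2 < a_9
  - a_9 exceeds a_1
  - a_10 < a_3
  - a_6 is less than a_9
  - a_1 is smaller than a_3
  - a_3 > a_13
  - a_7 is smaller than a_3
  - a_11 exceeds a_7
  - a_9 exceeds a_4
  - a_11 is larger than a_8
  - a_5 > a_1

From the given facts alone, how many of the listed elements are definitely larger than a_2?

5

The elements the relations force above a_2 are a_9, a_12, a_13, a_10, a_3 — no chain reaches any other.
That is 5.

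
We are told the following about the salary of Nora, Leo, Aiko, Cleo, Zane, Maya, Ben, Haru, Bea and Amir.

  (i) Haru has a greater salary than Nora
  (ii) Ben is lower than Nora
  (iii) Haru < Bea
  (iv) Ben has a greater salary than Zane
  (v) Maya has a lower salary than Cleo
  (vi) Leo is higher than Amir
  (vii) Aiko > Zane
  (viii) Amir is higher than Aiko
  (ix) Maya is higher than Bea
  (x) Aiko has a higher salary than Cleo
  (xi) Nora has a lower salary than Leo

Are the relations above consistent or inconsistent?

The single ordering Zane < Ben < Nora < Haru < Bea < Maya < Cleo < Aiko < Amir < Leo satisfies every listed relation, so no contradiction arises.

consistent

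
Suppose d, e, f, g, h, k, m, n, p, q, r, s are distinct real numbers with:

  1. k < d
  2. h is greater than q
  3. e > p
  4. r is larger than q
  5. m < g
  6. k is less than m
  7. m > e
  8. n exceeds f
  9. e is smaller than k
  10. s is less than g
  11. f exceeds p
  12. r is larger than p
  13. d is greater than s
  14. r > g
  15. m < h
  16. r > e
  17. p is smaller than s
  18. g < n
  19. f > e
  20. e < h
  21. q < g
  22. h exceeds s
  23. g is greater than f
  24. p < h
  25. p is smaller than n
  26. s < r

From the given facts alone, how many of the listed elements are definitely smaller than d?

Directly below d: k, s.
One step further: p, e (4 so far).
No other element is forced below d by the given relations, so the count is 4.

4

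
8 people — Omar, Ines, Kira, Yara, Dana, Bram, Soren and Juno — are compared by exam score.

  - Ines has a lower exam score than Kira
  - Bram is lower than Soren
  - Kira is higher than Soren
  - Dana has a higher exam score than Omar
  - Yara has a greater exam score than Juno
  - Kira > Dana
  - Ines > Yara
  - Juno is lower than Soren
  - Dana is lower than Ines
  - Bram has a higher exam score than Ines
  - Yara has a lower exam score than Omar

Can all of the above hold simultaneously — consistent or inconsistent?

consistent

The single ordering Juno < Yara < Omar < Dana < Ines < Bram < Soren < Kira satisfies every listed relation, so no contradiction arises.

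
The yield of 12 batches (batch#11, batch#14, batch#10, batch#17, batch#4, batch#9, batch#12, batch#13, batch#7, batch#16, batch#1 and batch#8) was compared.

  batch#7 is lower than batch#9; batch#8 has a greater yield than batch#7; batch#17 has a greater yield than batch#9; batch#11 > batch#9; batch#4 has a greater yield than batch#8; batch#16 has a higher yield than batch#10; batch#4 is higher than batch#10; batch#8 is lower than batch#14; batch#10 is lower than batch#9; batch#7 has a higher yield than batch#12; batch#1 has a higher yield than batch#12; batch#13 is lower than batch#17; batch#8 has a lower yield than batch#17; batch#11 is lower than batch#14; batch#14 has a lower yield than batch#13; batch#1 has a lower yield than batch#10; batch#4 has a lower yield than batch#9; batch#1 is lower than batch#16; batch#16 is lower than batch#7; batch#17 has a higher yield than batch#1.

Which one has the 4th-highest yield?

Chaining the given pairs: batch#12 < batch#1 < batch#10 < batch#16 < batch#7 < batch#8 < batch#4 < batch#9 < batch#11 < batch#14 < batch#13 < batch#17.
The 4th largest is batch#11.

batch#11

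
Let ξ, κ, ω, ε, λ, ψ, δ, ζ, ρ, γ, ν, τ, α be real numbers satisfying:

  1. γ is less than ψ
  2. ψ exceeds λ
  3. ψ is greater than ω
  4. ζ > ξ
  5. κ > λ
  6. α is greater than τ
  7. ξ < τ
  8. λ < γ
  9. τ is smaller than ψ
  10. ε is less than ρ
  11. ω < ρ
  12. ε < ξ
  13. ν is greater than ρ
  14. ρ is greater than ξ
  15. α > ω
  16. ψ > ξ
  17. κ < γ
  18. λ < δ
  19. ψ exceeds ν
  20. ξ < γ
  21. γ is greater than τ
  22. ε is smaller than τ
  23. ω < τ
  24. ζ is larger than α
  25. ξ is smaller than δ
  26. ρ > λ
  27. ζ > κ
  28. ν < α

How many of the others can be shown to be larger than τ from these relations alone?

From τ the given relations immediately reach γ, α, ψ.
From those, ζ — 4 in total.
Nothing else is reachable above τ; 4 in all.

4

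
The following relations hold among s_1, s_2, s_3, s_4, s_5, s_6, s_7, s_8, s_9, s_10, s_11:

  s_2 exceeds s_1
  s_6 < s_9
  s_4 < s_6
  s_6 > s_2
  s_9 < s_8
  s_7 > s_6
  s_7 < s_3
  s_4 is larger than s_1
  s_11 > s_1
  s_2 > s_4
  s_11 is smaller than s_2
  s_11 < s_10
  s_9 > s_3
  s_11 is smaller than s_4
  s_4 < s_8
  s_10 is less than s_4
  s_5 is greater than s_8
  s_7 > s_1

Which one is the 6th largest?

Chaining the given pairs: s_1 < s_11 < s_10 < s_4 < s_2 < s_6 < s_7 < s_3 < s_9 < s_8 < s_5.
The 6th largest is s_6.

s_6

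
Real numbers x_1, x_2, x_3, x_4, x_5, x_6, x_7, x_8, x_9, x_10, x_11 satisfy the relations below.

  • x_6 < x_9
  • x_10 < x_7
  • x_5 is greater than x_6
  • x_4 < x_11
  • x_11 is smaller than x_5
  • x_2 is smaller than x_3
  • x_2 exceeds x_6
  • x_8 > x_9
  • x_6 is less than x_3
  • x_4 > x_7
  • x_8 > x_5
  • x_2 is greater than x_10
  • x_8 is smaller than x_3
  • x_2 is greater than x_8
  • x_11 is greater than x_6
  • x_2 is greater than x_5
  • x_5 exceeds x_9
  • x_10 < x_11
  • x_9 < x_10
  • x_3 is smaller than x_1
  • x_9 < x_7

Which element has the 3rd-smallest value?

x_10

The consecutive relations fix a unique order: x_6 < x_9 < x_10 < x_7 < x_4 < x_11 < x_5 < x_8 < x_2 < x_3 < x_1.
Counting 3 from the smallest end gives x_10.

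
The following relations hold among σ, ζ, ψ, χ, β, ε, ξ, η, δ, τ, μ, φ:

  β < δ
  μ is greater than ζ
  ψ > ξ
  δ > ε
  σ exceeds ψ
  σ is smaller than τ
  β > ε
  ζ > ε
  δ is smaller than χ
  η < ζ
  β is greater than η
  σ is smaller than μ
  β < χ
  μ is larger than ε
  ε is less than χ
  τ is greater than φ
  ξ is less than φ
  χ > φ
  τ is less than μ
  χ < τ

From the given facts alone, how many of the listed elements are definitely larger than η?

6

Directly above η: ζ, β.
One step further: δ, χ, μ (5 so far).
One step further: τ (6 so far).
No other element is forced above η by the given relations, so the count is 6.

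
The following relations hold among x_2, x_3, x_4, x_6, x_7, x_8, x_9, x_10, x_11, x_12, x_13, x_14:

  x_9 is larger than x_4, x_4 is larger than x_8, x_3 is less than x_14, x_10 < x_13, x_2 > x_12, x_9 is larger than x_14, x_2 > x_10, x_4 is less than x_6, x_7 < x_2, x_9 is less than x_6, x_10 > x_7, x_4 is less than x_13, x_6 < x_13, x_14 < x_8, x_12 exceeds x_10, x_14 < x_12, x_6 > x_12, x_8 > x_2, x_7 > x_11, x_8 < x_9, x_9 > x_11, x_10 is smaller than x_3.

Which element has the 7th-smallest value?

x_2

Chaining the given pairs: x_11 < x_7 < x_10 < x_3 < x_14 < x_12 < x_2 < x_8 < x_4 < x_9 < x_6 < x_13.
Counting 7 from the smallest end gives x_2.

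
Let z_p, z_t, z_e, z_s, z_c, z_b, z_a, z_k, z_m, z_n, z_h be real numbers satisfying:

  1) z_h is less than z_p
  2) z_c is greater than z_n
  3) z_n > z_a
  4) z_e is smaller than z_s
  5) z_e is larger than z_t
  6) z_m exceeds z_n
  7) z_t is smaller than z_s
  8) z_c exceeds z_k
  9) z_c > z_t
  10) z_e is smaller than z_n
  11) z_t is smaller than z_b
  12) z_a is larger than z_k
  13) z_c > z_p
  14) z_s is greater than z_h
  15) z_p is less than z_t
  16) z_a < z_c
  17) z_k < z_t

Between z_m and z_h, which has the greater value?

z_m

z_h < z_p and z_p < z_t give z_h < z_t.
With z_t < z_e: z_h < z_p < z_t < z_e.
With z_e < z_n: z_h < z_p < z_t < z_e < z_n.
With z_n < z_m: z_h < z_p < z_t < z_e < z_n < z_m.
So z_h < z_m; z_m is the larger of the two.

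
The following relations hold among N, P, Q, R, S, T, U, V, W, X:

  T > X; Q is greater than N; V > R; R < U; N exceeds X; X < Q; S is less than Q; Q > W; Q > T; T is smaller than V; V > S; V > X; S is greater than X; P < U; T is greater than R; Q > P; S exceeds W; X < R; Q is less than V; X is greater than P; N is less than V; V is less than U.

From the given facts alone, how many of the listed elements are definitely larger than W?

The elements the relations force above W are S, Q, V, U — no chain reaches any other.
That is 4.

4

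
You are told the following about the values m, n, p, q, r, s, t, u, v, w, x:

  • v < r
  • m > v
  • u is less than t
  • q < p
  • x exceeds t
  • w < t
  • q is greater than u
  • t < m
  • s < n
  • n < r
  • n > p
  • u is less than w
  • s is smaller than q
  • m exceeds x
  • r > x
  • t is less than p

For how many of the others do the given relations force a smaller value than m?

Directly below m: v, t, x.
One step further: u, w (5 so far).
Nothing else is reachable below m; 5 in all.

5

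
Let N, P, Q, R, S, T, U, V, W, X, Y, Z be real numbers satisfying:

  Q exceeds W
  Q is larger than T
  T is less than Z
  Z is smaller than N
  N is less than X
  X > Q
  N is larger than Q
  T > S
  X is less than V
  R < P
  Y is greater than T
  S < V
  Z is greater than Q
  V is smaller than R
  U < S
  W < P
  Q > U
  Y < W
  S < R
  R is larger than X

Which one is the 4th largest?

X

Chaining the given pairs: U < S < T < Y < W < Q < Z < N < X < V < R < P.
Counting 4 from the largest end gives X.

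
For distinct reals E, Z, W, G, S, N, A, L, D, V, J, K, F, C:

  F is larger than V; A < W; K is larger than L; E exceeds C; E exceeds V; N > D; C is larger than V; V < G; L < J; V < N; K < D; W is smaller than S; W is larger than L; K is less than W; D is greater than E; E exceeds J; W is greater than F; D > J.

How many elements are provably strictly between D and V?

Chaining upward from V reaches: F, C, E, G, N, W, S.
Chaining downward from D reaches: L, J, K, C, E.
Strictly between V and D are those in both lists: C, E — 2 elements.

2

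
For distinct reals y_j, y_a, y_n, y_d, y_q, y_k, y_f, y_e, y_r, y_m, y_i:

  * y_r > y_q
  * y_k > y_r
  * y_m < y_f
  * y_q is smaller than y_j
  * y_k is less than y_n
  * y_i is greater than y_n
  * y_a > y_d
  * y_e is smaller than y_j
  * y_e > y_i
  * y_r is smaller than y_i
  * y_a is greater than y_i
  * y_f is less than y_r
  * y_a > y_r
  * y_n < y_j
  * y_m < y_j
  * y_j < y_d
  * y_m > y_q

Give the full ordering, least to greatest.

y_q < y_m < y_f < y_r < y_k < y_n < y_i < y_e < y_j < y_d < y_a

The consecutive links are each given: y_q < y_m; y_m < y_f; y_f < y_r; y_r < y_k; y_k < y_n; y_n < y_i; y_i < y_e; y_e < y_j; y_j < y_d; y_d < y_a.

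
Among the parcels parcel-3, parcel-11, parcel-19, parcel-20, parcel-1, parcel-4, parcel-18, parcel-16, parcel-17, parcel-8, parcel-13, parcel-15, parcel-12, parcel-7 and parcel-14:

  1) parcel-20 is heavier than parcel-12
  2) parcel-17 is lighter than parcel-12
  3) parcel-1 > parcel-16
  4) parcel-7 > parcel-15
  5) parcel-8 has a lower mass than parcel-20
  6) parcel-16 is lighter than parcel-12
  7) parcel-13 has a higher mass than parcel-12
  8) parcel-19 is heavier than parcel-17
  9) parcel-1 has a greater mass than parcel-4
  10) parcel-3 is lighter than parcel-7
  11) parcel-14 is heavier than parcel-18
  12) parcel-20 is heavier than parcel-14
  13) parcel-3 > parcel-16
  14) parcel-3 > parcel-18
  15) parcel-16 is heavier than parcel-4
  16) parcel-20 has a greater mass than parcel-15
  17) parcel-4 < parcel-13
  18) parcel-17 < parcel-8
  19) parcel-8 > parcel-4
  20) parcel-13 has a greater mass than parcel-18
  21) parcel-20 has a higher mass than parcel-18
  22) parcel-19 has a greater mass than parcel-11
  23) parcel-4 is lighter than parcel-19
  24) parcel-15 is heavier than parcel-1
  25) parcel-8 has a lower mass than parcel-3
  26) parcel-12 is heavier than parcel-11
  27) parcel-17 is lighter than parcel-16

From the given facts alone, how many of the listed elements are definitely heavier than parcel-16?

7

From parcel-16 the given relations immediately reach parcel-12, parcel-1, parcel-3.
From those, parcel-13, parcel-15, parcel-7, parcel-20 — 7 in total.
Nothing else is reachable above parcel-16; 7 in all.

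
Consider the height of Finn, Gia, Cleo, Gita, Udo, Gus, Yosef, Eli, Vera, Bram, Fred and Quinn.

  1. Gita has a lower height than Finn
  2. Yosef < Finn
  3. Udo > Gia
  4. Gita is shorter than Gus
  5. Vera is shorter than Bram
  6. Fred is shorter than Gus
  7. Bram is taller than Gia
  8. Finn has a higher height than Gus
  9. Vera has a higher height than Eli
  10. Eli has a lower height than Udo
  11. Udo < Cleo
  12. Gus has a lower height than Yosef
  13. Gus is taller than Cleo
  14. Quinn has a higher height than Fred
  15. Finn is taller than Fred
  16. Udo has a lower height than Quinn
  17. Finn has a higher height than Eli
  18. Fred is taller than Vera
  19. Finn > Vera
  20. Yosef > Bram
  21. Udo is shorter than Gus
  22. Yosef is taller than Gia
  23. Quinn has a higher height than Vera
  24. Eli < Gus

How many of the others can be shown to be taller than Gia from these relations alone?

7

The elements the relations force above Gia are Bram, Udo, Quinn, Cleo, Gus, Yosef, Finn — no chain reaches any other.
That is 7.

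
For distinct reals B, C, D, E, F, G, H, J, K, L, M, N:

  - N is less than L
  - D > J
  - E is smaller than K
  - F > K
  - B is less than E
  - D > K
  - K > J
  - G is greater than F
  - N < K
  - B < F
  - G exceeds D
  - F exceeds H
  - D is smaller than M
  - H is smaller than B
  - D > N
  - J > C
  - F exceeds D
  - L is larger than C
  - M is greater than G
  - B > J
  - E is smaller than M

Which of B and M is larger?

M

B < E and E < K give B < K.
Then K < D extends the chain to D.
With D < F: B < E < K < D < F.
With F < G: B < E < K < D < F < G.
Then G < M extends the chain to M.
So B < M; M is the larger of the two.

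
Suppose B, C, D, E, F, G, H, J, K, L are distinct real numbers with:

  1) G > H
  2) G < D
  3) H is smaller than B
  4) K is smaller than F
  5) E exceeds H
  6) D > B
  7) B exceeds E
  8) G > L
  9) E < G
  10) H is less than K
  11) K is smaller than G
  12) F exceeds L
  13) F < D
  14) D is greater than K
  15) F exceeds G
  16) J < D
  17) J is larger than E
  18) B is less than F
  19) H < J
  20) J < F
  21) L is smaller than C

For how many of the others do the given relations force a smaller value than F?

7

From F the given relations immediately reach B, K, J, L, G.
From those, H, E — 7 in total.
Nothing else is reachable below F; 7 in all.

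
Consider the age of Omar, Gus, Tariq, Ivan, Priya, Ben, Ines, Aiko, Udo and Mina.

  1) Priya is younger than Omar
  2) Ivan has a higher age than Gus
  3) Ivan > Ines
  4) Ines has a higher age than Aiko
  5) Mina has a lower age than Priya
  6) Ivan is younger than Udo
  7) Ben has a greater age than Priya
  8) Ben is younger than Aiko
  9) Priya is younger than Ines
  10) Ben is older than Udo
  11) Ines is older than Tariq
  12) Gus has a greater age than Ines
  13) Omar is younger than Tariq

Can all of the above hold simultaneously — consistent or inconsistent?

Chaining the given relations yields Ines < Gus < Ivan < Udo < Ben < Aiko, so Ines < Aiko. But one relation states Aiko < Ines. These cannot both hold.

inconsistent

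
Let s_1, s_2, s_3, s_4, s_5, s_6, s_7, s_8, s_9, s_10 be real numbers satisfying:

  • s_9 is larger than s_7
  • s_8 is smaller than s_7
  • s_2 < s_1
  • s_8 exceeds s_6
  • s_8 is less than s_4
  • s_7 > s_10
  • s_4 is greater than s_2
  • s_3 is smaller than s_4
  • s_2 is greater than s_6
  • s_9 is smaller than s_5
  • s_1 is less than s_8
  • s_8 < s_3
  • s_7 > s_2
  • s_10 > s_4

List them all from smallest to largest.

The consecutive links are each given: s_6 < s_2; s_2 < s_1; s_1 < s_8; s_8 < s_3; s_3 < s_4; s_4 < s_10; s_10 < s_7; s_7 < s_9; s_9 < s_5.

s_6 < s_2 < s_1 < s_8 < s_3 < s_4 < s_10 < s_7 < s_9 < s_5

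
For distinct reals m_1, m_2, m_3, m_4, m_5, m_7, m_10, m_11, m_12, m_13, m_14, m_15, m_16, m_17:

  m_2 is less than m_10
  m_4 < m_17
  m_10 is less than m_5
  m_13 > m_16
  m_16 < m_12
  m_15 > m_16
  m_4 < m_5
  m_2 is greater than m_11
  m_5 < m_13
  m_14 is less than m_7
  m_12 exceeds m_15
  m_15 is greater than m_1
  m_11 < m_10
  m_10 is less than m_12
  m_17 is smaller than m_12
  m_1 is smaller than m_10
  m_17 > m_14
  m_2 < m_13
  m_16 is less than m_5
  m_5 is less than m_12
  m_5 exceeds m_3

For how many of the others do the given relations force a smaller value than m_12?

11

From m_12 the given relations immediately reach m_16, m_10, m_15, m_17, m_5.
From those, m_11, m_1, m_2, m_4, m_3, m_14 — 11 in total.
Nothing else is reachable below m_12; 11 in all.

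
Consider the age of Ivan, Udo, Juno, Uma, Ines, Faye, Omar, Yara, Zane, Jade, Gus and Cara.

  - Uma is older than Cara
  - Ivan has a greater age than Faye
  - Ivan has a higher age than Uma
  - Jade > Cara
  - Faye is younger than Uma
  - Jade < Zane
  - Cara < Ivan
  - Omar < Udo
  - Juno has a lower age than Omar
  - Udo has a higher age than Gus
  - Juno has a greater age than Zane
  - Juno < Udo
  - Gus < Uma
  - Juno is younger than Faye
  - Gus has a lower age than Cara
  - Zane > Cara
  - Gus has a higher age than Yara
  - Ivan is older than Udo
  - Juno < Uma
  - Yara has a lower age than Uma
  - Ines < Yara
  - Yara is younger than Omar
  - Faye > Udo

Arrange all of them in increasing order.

Ines < Yara < Gus < Cara < Jade < Zane < Juno < Omar < Udo < Faye < Uma < Ivan

Each adjacent pair is fixed by a given relation: Ines < Yara; Yara < Gus; Gus < Cara; Cara < Jade; Jade < Zane; Zane < Juno; Juno < Omar; Omar < Udo; Udo < Faye; Faye < Uma; Uma < Ivan. Chaining them end to end gives the full order.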